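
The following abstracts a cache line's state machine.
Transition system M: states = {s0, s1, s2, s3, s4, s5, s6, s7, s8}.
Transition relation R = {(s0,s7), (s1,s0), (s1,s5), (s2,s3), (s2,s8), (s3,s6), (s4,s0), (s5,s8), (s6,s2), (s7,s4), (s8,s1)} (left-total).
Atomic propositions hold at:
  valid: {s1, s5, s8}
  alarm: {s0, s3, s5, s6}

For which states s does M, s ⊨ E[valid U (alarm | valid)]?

{s0, s1, s3, s5, s6, s8}

Sat(alarm | valid) = {s0, s1, s3, s5, s6, s8}
E[valid U (alarm | valid)]: least fixpoint, start Z0 = Sat((alarm | valid)) = {s0, s1, s3, s5, s6, s8}, add states in Sat(valid) with some successor in Z. Already a fixed point.
Sat(E[valid U (alarm | valid)]) = {s0, s1, s3, s5, s6, s8}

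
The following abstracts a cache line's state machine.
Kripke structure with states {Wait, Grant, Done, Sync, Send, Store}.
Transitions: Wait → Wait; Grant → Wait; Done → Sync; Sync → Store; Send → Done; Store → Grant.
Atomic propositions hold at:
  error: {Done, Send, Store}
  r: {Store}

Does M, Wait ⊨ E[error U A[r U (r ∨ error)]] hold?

No

Sat(r ∨ error) = {Done, Send, Store}
A[r U (r ∨ error)]: least fixpoint, start Z0 = Sat((r ∨ error)) = {Done, Send, Store}, add states in Sat(r) with every successor in Z. Already a fixed point.
Sat(A[r U (r ∨ error)]) = {Done, Send, Store}
E[error U A[r U (r ∨ error)]]: least fixpoint, start Z0 = Sat(A[r U (r ∨ error)]) = {Done, Send, Store}, add states in Sat(error) with some successor in Z. Already a fixed point.
Sat(E[error U A[r U (r ∨ error)]]) = {Done, Send, Store}
Wait ∉ Sat(E[error U A[r U (r ∨ error)]]) = {Done, Send, Store}, so the formula does not hold at Wait.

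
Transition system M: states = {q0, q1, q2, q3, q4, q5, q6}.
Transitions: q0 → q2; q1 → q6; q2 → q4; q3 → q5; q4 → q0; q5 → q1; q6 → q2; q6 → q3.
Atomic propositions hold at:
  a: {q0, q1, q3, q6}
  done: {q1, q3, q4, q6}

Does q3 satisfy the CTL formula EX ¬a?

Yes

Sat(¬a) = {q2, q4, q5}
Sat(EX ¬a) = {s : some successor in {q2, q4, q5}} = {q0, q2, q3, q6}
q3 ∈ Sat(EX ¬a) = {q0, q2, q3, q6}, so the formula holds at q3.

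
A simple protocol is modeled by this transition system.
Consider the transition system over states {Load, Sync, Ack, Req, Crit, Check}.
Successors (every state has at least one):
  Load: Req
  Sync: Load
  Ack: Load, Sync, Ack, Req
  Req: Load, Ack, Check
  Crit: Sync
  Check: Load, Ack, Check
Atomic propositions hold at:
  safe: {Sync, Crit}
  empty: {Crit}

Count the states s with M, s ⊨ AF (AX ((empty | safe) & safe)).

1

Sat(empty | safe) = {Sync, Crit}
Sat((empty | safe) & safe) = {Sync, Crit}
Sat(AX ((empty | safe) & safe)) = {s : every successor in {Sync, Crit}} = {Crit}
AF (AX ((empty | safe) & safe)): least fixpoint, start Z0 = {Crit}, add states with every successor in Z. Already a fixed point.
Sat(AF (AX ((empty | safe) & safe))) = {Crit}
|Sat(AF (AX ((empty | safe) & safe)))| = |{Crit}| = 1.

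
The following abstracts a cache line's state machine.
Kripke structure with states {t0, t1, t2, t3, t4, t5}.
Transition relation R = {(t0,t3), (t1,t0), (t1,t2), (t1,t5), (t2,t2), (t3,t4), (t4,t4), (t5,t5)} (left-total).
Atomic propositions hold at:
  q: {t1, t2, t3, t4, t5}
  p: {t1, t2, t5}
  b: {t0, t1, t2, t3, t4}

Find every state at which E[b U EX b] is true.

Sat(EX b) = {s : some successor in {t0, t1, t2, t3, t4}} = {t0, t1, t2, t3, t4}
E[b U EX b]: least fixpoint, start Z0 = Sat(EX b) = {t0, t1, t2, t3, t4}, add states in Sat(b) with some successor in Z. Already a fixed point.
Sat(E[b U EX b]) = {t0, t1, t2, t3, t4}

{t0, t1, t2, t3, t4}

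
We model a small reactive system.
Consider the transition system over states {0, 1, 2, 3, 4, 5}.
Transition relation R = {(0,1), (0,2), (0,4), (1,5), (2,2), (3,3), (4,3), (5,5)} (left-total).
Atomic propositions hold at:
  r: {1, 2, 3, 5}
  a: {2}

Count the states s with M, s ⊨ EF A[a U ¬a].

5

Sat(¬a) = {0, 1, 3, 4, 5}
A[a U ¬a]: least fixpoint, start Z0 = Sat(¬a) = {0, 1, 3, 4, 5}, add states in Sat(a) with every successor in Z. Already a fixed point.
Sat(A[a U ¬a]) = {0, 1, 3, 4, 5}
EF A[a U ¬a]: least fixpoint, start Z0 = {0, 1, 3, 4, 5}, add states with some successor in Z. Already a fixed point.
Sat(EF A[a U ¬a]) = {0, 1, 3, 4, 5}
|Sat(EF A[a U ¬a])| = |{0, 1, 3, 4, 5}| = 5.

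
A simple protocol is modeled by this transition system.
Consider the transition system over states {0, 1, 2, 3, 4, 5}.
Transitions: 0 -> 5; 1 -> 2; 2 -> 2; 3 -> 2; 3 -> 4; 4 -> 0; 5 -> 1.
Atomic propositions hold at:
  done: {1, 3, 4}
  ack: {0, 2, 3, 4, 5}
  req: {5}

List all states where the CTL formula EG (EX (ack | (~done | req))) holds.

{1, 2, 3}

Sat(~done) = {0, 2, 5}
Sat(~done | req) = {0, 2, 5}
Sat(ack | (~done | req)) = {0, 2, 3, 4, 5}
Sat(EX (ack | (~done | req))) = {s : some successor in {0, 2, 3, 4, 5}} = {0, 1, 2, 3, 4}
EG (EX (ack | (~done | req))): greatest fixpoint, start Z0 = {0, 1, 2, 3, 4}, keep only states in Sat with some successor in Z. Z1 = {1, 2, 3, 4}; Z2 = {1, 2, 3}; fixed.
Sat(EG (EX (ack | (~done | req)))) = {1, 2, 3}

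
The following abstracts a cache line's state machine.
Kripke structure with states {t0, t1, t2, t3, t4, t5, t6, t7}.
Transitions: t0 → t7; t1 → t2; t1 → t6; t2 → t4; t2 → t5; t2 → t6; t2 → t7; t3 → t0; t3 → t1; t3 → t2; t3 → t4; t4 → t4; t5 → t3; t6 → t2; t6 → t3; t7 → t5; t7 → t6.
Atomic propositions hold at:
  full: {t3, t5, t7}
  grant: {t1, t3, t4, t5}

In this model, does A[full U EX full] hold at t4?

Sat(EX full) = {s : some successor in {t3, t5, t7}} = {t0, t2, t5, t6, t7}
A[full U EX full]: least fixpoint, start Z0 = Sat(EX full) = {t0, t2, t5, t6, t7}, add states in Sat(full) with every successor in Z. Already a fixed point.
Sat(A[full U EX full]) = {t0, t2, t5, t6, t7}
t4 ∉ Sat(A[full U EX full]) = {t0, t2, t5, t6, t7}, so the formula does not hold at t4.

No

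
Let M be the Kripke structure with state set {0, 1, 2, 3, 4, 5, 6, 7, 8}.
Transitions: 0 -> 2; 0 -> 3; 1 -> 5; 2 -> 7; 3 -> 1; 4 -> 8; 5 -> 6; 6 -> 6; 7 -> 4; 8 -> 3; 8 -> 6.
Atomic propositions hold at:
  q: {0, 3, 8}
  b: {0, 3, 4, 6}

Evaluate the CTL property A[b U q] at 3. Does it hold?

Yes

A[b U q]: least fixpoint, start Z0 = Sat(q) = {0, 3, 8}, add states in Sat(b) with every successor in Z. Z1 = {0, 3, 4, 8}; fixed.
Sat(A[b U q]) = {0, 3, 4, 8}
3 ∈ Sat(A[b U q]) = {0, 3, 4, 8}, so the formula holds at 3.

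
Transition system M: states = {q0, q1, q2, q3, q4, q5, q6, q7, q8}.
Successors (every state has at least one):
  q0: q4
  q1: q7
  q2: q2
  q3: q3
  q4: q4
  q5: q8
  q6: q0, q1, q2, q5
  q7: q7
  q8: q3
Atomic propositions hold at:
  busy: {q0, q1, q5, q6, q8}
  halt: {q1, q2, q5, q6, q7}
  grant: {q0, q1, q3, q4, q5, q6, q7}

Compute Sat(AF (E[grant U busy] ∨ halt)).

{q0, q1, q2, q5, q6, q7, q8}

E[grant U busy]: least fixpoint, start Z0 = Sat(busy) = {q0, q1, q5, q6, q8}, add states in Sat(grant) with some successor in Z. Already a fixed point.
Sat(E[grant U busy]) = {q0, q1, q5, q6, q8}
Sat(E[grant U busy] ∨ halt) = {q0, q1, q2, q5, q6, q7, q8}
AF (E[grant U busy] ∨ halt): least fixpoint, start Z0 = {q0, q1, q2, q5, q6, q7, q8}, add states with every successor in Z. Already a fixed point.
Sat(AF (E[grant U busy] ∨ halt)) = {q0, q1, q2, q5, q6, q7, q8}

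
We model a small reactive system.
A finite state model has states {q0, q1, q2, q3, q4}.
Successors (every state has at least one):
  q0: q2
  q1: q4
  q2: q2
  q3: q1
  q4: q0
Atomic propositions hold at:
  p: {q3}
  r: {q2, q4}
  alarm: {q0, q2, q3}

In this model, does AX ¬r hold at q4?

Yes

Sat(¬r) = {q0, q1, q3}
Sat(AX ¬r) = {s : every successor in {q0, q1, q3}} = {q3, q4}
q4 ∈ Sat(AX ¬r) = {q3, q4}, so the formula holds at q4.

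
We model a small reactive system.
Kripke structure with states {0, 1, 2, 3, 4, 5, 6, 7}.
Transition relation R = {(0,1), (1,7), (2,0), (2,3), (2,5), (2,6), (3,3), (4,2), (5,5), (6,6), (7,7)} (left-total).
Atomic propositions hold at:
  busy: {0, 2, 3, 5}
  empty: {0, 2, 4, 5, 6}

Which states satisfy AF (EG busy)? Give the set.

{2, 3, 4, 5}

EG busy: greatest fixpoint, start Z0 = {0, 2, 3, 5}, keep only states in Sat with some successor in Z. Z1 = {2, 3, 5}; fixed.
Sat(EG busy) = {2, 3, 5}
AF (EG busy): least fixpoint, start Z0 = {2, 3, 5}, add states with every successor in Z. Z1 = {2, 3, 4, 5}; fixed.
Sat(AF (EG busy)) = {2, 3, 4, 5}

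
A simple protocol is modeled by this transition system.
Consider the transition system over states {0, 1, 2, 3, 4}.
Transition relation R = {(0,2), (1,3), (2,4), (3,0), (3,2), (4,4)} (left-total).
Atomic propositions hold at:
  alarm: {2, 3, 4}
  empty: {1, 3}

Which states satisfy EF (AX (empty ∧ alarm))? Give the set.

{1}

Sat(empty ∧ alarm) = {3}
Sat(AX (empty ∧ alarm)) = {s : every successor in {3}} = {1}
EF (AX (empty ∧ alarm)): least fixpoint, start Z0 = {1}, add states with some successor in Z. Already a fixed point.
Sat(EF (AX (empty ∧ alarm))) = {1}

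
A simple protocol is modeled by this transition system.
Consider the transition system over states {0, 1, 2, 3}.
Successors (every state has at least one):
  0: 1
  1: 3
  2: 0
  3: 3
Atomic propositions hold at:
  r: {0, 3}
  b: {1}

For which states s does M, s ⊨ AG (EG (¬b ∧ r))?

Sat(¬b) = {0, 2, 3}
Sat(¬b ∧ r) = {0, 3}
EG (¬b ∧ r): greatest fixpoint, start Z0 = {0, 3}, keep only states in Sat with some successor in Z. Z1 = {3}; fixed.
Sat(EG (¬b ∧ r)) = {3}
AG (EG (¬b ∧ r)): greatest fixpoint, start Z0 = {3}, keep only states in Sat with every successor in Z. Already a fixed point.
Sat(AG (EG (¬b ∧ r))) = {3}

{3}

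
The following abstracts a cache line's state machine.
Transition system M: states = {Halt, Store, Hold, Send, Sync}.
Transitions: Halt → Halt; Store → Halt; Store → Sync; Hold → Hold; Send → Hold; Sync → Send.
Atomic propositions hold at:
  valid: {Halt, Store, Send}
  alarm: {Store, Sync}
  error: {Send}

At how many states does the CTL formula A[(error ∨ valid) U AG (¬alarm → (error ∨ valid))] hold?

1

Sat(error ∨ valid) = {Halt, Store, Send}
Sat(¬alarm) = {Halt, Hold, Send}
Sat(¬alarm → (error ∨ valid)) = {Halt, Store, Send, Sync}
AG (¬alarm → (error ∨ valid)): greatest fixpoint, start Z0 = {Halt, Store, Send, Sync}, keep only states in Sat with every successor in Z. Z1 = {Halt, Store, Sync}; Z2 = {Halt, Store}; Z3 = {Halt}; fixed.
Sat(AG (¬alarm → (error ∨ valid))) = {Halt}
A[(error ∨ valid) U AG (¬alarm → (error ∨ valid))]: least fixpoint, start Z0 = Sat(AG (¬alarm → (error ∨ valid))) = {Halt}, add states in Sat(error ∨ valid) with every successor in Z. Already a fixed point.
Sat(A[(error ∨ valid) U AG (¬alarm → (error ∨ valid))]) = {Halt}
|Sat(A[(error ∨ valid) U AG (¬alarm → (error ∨ valid))])| = |{Halt}| = 1.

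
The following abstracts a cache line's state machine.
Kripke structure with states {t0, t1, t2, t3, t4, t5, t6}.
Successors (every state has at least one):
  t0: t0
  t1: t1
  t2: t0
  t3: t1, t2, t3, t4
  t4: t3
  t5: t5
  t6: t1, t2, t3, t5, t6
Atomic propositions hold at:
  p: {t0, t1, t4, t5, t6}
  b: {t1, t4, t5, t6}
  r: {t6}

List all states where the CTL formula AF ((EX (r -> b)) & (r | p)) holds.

{t0, t1, t2, t4, t5, t6}

Sat(r -> b) = {t0, t1, t2, t3, t4, t5, t6}
Sat(EX (r -> b)) = {s : some successor in {t0, t1, t2, t3, t4, t5, t6}} = {t0, t1, t2, t3, t4, t5, t6}
Sat(r | p) = {t0, t1, t4, t5, t6}
Sat((EX (r -> b)) & (r | p)) = {t0, t1, t4, t5, t6}
AF ((EX (r -> b)) & (r | p)): least fixpoint, start Z0 = {t0, t1, t4, t5, t6}, add states with every successor in Z. Z1 = {t0, t1, t2, t4, t5, t6}; fixed.
Sat(AF ((EX (r -> b)) & (r | p))) = {t0, t1, t2, t4, t5, t6}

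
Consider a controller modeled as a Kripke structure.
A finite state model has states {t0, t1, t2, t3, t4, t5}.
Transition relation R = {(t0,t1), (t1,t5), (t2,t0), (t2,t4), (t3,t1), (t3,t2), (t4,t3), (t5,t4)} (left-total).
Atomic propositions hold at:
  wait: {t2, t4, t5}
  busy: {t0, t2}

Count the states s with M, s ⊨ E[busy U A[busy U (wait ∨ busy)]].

4

Sat(wait ∨ busy) = {t0, t2, t4, t5}
A[busy U (wait ∨ busy)]: least fixpoint, start Z0 = Sat((wait ∨ busy)) = {t0, t2, t4, t5}, add states in Sat(busy) with every successor in Z. Already a fixed point.
Sat(A[busy U (wait ∨ busy)]) = {t0, t2, t4, t5}
E[busy U A[busy U (wait ∨ busy)]]: least fixpoint, start Z0 = Sat(A[busy U (wait ∨ busy)]) = {t0, t2, t4, t5}, add states in Sat(busy) with some successor in Z. Already a fixed point.
Sat(E[busy U A[busy U (wait ∨ busy)]]) = {t0, t2, t4, t5}
|Sat(E[busy U A[busy U (wait ∨ busy)]])| = |{t0, t2, t4, t5}| = 4.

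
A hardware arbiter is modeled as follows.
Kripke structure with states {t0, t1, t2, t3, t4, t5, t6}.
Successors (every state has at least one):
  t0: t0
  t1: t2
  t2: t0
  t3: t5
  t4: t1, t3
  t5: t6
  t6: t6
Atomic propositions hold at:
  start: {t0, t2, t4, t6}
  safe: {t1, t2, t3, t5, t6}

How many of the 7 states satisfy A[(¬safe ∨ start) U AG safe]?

Sat(¬safe) = {t0, t4}
Sat(¬safe ∨ start) = {t0, t2, t4, t6}
AG safe: greatest fixpoint, start Z0 = {t1, t2, t3, t5, t6}, keep only states in Sat with every successor in Z. Z1 = {t1, t3, t5, t6}; Z2 = {t3, t5, t6}; fixed.
Sat(AG safe) = {t3, t5, t6}
A[(¬safe ∨ start) U AG safe]: least fixpoint, start Z0 = Sat(AG safe) = {t3, t5, t6}, add states in Sat(¬safe ∨ start) with every successor in Z. Already a fixed point.
Sat(A[(¬safe ∨ start) U AG safe]) = {t3, t5, t6}
|Sat(A[(¬safe ∨ start) U AG safe])| = |{t3, t5, t6}| = 3.

3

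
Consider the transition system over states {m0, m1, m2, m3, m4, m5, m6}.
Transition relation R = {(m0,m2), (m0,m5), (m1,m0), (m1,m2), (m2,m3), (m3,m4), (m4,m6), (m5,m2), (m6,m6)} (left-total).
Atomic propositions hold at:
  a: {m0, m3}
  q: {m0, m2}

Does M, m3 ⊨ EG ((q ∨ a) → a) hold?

Yes

Sat(q ∨ a) = {m0, m2, m3}
Sat((q ∨ a) → a) = {m0, m1, m3, m4, m5, m6}
EG ((q ∨ a) → a): greatest fixpoint, start Z0 = {m0, m1, m3, m4, m5, m6}, keep only states in Sat with some successor in Z. Z1 = {m0, m1, m3, m4, m6}; Z2 = {m1, m3, m4, m6}; Z3 = {m3, m4, m6}; fixed.
Sat(EG ((q ∨ a) → a)) = {m3, m4, m6}
m3 ∈ Sat(EG ((q ∨ a) → a)) = {m3, m4, m6}, so the formula holds at m3.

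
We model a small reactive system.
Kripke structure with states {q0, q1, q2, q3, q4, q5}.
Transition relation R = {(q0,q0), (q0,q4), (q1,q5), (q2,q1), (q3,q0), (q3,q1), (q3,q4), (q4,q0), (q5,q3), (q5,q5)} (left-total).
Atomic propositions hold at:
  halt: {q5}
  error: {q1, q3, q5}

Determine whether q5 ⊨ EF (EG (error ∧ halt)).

Yes

Sat(error ∧ halt) = {q5}
EG (error ∧ halt): greatest fixpoint, start Z0 = {q5}, keep only states in Sat with some successor in Z. Already a fixed point.
Sat(EG (error ∧ halt)) = {q5}
EF (EG (error ∧ halt)): least fixpoint, start Z0 = {q5}, add states with some successor in Z. Z1 = {q1, q5}; Z2 = {q1, q2, q3, q5}; fixed.
Sat(EF (EG (error ∧ halt))) = {q1, q2, q3, q5}
q5 ∈ Sat(EF (EG (error ∧ halt))) = {q1, q2, q3, q5}, so the formula holds at q5.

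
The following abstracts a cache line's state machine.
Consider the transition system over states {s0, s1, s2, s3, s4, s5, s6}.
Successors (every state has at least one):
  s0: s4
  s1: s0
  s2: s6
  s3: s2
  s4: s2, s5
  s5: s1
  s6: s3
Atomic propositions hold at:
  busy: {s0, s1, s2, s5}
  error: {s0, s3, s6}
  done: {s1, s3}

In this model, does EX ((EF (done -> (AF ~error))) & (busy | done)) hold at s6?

Yes

Sat(~error) = {s1, s2, s4, s5}
AF ~error: least fixpoint, start Z0 = {s1, s2, s4, s5}, add states with every successor in Z. Z1 = {s0, s1, s2, s3, s4, s5}; Z2 = {s0, s1, s2, s3, s4, s5, s6}; fixed.
Sat(AF ~error) = {s0, s1, s2, s3, s4, s5, s6}
Sat(done -> (AF ~error)) = {s0, s1, s2, s3, s4, s5, s6}
EF (done -> (AF ~error)): least fixpoint, start Z0 = {s0, s1, s2, s3, s4, s5, s6}, add states with some successor in Z. Already a fixed point.
Sat(EF (done -> (AF ~error))) = {s0, s1, s2, s3, s4, s5, s6}
Sat(busy | done) = {s0, s1, s2, s3, s5}
Sat((EF (done -> (AF ~error))) & (busy | done)) = {s0, s1, s2, s3, s5}
Sat(EX ((EF (done -> (AF ~error))) & (busy | done))) = {s : some successor in {s0, s1, s2, s3, s5}} = {s1, s3, s4, s5, s6}
s6 ∈ Sat(EX ((EF (done -> (AF ~error))) & (busy | done))) = {s1, s3, s4, s5, s6}, so the formula holds at s6.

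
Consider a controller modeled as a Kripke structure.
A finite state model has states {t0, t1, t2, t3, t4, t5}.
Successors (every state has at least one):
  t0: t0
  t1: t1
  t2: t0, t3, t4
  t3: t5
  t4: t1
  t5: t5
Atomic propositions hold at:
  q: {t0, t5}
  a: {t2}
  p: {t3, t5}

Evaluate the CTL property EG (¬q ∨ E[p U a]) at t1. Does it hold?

Sat(¬q) = {t1, t2, t3, t4}
E[p U a]: least fixpoint, start Z0 = Sat(a) = {t2}, add states in Sat(p) with some successor in Z. Already a fixed point.
Sat(E[p U a]) = {t2}
Sat(¬q ∨ E[p U a]) = {t1, t2, t3, t4}
EG (¬q ∨ E[p U a]): greatest fixpoint, start Z0 = {t1, t2, t3, t4}, keep only states in Sat with some successor in Z. Z1 = {t1, t2, t4}; fixed.
Sat(EG (¬q ∨ E[p U a])) = {t1, t2, t4}
t1 ∈ Sat(EG (¬q ∨ E[p U a])) = {t1, t2, t4}, so the formula holds at t1.

Yes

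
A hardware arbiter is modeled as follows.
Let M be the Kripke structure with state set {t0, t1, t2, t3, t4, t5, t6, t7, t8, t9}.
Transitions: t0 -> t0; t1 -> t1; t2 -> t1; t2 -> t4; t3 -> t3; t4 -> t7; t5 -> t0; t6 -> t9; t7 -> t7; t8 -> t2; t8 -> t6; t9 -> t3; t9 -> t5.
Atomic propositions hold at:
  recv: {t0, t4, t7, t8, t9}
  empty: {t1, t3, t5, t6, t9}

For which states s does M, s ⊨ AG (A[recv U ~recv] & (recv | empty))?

{t1, t3}

Sat(~recv) = {t1, t2, t3, t5, t6}
A[recv U ~recv]: least fixpoint, start Z0 = Sat(~recv) = {t1, t2, t3, t5, t6}, add states in Sat(recv) with every successor in Z. Z1 = {t1, t2, t3, t5, t6, t8, t9}; fixed.
Sat(A[recv U ~recv]) = {t1, t2, t3, t5, t6, t8, t9}
Sat(recv | empty) = {t0, t1, t3, t4, t5, t6, t7, t8, t9}
Sat(A[recv U ~recv] & (recv | empty)) = {t1, t3, t5, t6, t8, t9}
AG (A[recv U ~recv] & (recv | empty)): greatest fixpoint, start Z0 = {t1, t3, t5, t6, t8, t9}, keep only states in Sat with every successor in Z. Z1 = {t1, t3, t6, t9}; Z2 = {t1, t3, t6}; Z3 = {t1, t3}; fixed.
Sat(AG (A[recv U ~recv] & (recv | empty))) = {t1, t3}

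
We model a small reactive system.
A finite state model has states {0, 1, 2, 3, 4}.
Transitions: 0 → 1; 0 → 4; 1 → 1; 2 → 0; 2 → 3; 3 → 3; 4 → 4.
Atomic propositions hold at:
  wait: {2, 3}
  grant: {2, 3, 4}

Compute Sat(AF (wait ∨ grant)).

{2, 3, 4}

Sat(wait ∨ grant) = {2, 3, 4}
AF (wait ∨ grant): least fixpoint, start Z0 = {2, 3, 4}, add states with every successor in Z. Already a fixed point.
Sat(AF (wait ∨ grant)) = {2, 3, 4}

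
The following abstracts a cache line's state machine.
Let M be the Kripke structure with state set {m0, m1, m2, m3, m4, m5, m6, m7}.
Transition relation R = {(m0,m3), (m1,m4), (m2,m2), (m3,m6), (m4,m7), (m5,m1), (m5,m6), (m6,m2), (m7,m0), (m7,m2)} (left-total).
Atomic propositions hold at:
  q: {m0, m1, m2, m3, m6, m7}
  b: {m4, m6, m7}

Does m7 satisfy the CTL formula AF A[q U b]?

A[q U b]: least fixpoint, start Z0 = Sat(b) = {m4, m6, m7}, add states in Sat(q) with every successor in Z. Z1 = {m1, m3, m4, m6, m7}; Z2 = {m0, m1, m3, m4, m6, m7}; fixed.
Sat(A[q U b]) = {m0, m1, m3, m4, m6, m7}
AF A[q U b]: least fixpoint, start Z0 = {m0, m1, m3, m4, m6, m7}, add states with every successor in Z. Z1 = {m0, m1, m3, m4, m5, m6, m7}; fixed.
Sat(AF A[q U b]) = {m0, m1, m3, m4, m5, m6, m7}
m7 ∈ Sat(AF A[q U b]) = {m0, m1, m3, m4, m5, m6, m7}, so the formula holds at m7.

Yes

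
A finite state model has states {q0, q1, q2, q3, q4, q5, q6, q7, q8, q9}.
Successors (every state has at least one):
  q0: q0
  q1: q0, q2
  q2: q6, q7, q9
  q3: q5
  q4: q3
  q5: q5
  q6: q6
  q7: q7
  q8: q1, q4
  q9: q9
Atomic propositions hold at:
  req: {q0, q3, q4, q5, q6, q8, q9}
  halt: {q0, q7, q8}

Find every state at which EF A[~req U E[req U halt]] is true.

Sat(~req) = {q1, q2, q7}
E[req U halt]: least fixpoint, start Z0 = Sat(halt) = {q0, q7, q8}, add states in Sat(req) with some successor in Z. Already a fixed point.
Sat(E[req U halt]) = {q0, q7, q8}
A[~req U E[req U halt]]: least fixpoint, start Z0 = Sat(E[req U halt]) = {q0, q7, q8}, add states in Sat(~req) with every successor in Z. Already a fixed point.
Sat(A[~req U E[req U halt]]) = {q0, q7, q8}
EF A[~req U E[req U halt]]: least fixpoint, start Z0 = {q0, q7, q8}, add states with some successor in Z. Z1 = {q0, q1, q2, q7, q8}; fixed.
Sat(EF A[~req U E[req U halt]]) = {q0, q1, q2, q7, q8}

{q0, q1, q2, q7, q8}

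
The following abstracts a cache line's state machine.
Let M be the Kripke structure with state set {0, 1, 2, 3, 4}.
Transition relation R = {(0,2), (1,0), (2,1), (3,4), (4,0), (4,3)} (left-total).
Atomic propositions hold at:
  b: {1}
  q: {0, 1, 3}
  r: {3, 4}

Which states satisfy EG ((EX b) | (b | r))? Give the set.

{3, 4}

Sat(EX b) = {s : some successor in {1}} = {2}
Sat(b | r) = {1, 3, 4}
Sat((EX b) | (b | r)) = {1, 2, 3, 4}
EG ((EX b) | (b | r)): greatest fixpoint, start Z0 = {1, 2, 3, 4}, keep only states in Sat with some successor in Z. Z1 = {2, 3, 4}; Z2 = {3, 4}; fixed.
Sat(EG ((EX b) | (b | r))) = {3, 4}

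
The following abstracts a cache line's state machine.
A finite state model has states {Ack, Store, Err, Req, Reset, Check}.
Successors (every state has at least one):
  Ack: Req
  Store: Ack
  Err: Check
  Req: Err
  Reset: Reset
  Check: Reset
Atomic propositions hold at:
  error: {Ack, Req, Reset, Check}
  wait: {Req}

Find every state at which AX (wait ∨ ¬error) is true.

{Ack, Req}

Sat(¬error) = {Store, Err}
Sat(wait ∨ ¬error) = {Store, Err, Req}
Sat(AX (wait ∨ ¬error)) = {s : every successor in {Store, Err, Req}} = {Ack, Req}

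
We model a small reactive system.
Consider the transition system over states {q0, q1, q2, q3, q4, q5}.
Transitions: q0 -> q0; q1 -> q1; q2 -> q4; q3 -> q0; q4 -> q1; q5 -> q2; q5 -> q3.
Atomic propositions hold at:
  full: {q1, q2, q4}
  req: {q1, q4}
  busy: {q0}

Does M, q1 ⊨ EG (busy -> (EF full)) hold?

Yes

EF full: least fixpoint, start Z0 = {q1, q2, q4}, add states with some successor in Z. Z1 = {q1, q2, q4, q5}; fixed.
Sat(EF full) = {q1, q2, q4, q5}
Sat(busy -> (EF full)) = {q1, q2, q3, q4, q5}
EG (busy -> (EF full)): greatest fixpoint, start Z0 = {q1, q2, q3, q4, q5}, keep only states in Sat with some successor in Z. Z1 = {q1, q2, q4, q5}; fixed.
Sat(EG (busy -> (EF full))) = {q1, q2, q4, q5}
q1 ∈ Sat(EG (busy -> (EF full))) = {q1, q2, q4, q5}, so the formula holds at q1.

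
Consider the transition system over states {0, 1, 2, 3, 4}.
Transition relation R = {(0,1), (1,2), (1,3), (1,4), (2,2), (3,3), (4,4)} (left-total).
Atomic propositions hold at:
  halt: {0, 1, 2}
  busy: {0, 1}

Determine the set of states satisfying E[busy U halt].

{0, 1, 2}

E[busy U halt]: least fixpoint, start Z0 = Sat(halt) = {0, 1, 2}, add states in Sat(busy) with some successor in Z. Already a fixed point.
Sat(E[busy U halt]) = {0, 1, 2}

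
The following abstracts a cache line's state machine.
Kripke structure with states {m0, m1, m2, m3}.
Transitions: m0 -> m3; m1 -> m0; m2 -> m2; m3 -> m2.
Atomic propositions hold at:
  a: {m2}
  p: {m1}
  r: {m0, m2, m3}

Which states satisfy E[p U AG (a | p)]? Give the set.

Sat(a | p) = {m1, m2}
AG (a | p): greatest fixpoint, start Z0 = {m1, m2}, keep only states in Sat with every successor in Z. Z1 = {m2}; fixed.
Sat(AG (a | p)) = {m2}
E[p U AG (a | p)]: least fixpoint, start Z0 = Sat(AG (a | p)) = {m2}, add states in Sat(p) with some successor in Z. Already a fixed point.
Sat(E[p U AG (a | p)]) = {m2}

{m2}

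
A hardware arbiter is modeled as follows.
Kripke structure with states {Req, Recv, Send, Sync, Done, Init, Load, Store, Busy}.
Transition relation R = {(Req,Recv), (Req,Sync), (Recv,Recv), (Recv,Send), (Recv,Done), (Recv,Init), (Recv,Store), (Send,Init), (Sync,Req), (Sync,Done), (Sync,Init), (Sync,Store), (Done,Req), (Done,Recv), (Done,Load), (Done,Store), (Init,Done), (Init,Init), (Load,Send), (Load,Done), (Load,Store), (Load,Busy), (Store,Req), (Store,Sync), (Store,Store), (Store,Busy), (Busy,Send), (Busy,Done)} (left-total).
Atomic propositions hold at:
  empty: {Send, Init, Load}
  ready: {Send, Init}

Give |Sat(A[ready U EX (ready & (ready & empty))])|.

Sat(ready & empty) = {Send, Init}
Sat(ready & (ready & empty)) = {Send, Init}
Sat(EX (ready & (ready & empty))) = {s : some successor in {Send, Init}} = {Recv, Send, Sync, Init, Load, Busy}
A[ready U EX (ready & (ready & empty))]: least fixpoint, start Z0 = Sat(EX (ready & (ready & empty))) = {Recv, Send, Sync, Init, Load, Busy}, add states in Sat(ready) with every successor in Z. Already a fixed point.
Sat(A[ready U EX (ready & (ready & empty))]) = {Recv, Send, Sync, Init, Load, Busy}
|Sat(A[ready U EX (ready & (ready & empty))])| = |{Recv, Send, Sync, Init, Load, Busy}| = 6.

6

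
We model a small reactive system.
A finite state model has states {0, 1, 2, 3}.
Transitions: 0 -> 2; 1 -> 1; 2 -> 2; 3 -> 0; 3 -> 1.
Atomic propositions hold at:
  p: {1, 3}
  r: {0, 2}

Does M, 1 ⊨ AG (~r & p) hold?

Yes

Sat(~r) = {1, 3}
Sat(~r & p) = {1, 3}
AG (~r & p): greatest fixpoint, start Z0 = {1, 3}, keep only states in Sat with every successor in Z. Z1 = {1}; fixed.
Sat(AG (~r & p)) = {1}
1 ∈ Sat(AG (~r & p)) = {1}, so the formula holds at 1.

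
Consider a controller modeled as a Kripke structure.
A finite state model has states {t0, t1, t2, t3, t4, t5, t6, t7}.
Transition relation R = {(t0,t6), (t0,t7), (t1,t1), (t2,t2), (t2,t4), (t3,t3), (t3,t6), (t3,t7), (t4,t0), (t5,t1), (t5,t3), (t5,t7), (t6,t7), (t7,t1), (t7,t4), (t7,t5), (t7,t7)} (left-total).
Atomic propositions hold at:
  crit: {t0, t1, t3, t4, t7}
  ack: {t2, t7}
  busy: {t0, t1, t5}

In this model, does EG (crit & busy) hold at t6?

Sat(crit & busy) = {t0, t1}
EG (crit & busy): greatest fixpoint, start Z0 = {t0, t1}, keep only states in Sat with some successor in Z. Z1 = {t1}; fixed.
Sat(EG (crit & busy)) = {t1}
t6 ∉ Sat(EG (crit & busy)) = {t1}, so the formula does not hold at t6.

No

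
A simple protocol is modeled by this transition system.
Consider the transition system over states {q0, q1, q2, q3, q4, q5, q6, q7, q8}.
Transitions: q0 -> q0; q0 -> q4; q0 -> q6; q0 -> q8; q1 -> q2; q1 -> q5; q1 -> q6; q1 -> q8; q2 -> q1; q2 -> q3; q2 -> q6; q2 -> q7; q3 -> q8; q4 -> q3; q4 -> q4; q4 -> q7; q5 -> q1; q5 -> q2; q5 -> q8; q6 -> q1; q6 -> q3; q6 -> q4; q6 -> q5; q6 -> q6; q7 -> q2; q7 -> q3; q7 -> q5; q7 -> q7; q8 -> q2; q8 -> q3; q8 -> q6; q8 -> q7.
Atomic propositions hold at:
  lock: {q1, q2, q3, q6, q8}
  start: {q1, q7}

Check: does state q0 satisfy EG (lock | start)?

Sat(lock | start) = {q1, q2, q3, q6, q7, q8}
EG (lock | start): greatest fixpoint, start Z0 = {q1, q2, q3, q6, q7, q8}, keep only states in Sat with some successor in Z. Already a fixed point.
Sat(EG (lock | start)) = {q1, q2, q3, q6, q7, q8}
q0 ∉ Sat(EG (lock | start)) = {q1, q2, q3, q6, q7, q8}, so the formula does not hold at q0.

No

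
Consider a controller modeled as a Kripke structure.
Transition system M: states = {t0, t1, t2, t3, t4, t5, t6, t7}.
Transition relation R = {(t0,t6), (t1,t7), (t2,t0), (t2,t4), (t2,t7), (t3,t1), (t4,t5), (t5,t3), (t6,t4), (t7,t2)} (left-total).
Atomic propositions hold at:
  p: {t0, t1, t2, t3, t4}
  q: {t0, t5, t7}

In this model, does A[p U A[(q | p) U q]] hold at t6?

Sat(q | p) = {t0, t1, t2, t3, t4, t5, t7}
A[(q | p) U q]: least fixpoint, start Z0 = Sat(q) = {t0, t5, t7}, add states in Sat(q | p) with every successor in Z. Z1 = {t0, t1, t4, t5, t7}; Z2 = {t0, t1, t2, t3, t4, t5, t7}; fixed.
Sat(A[(q | p) U q]) = {t0, t1, t2, t3, t4, t5, t7}
A[p U A[(q | p) U q]]: least fixpoint, start Z0 = Sat(A[(q | p) U q]) = {t0, t1, t2, t3, t4, t5, t7}, add states in Sat(p) with every successor in Z. Already a fixed point.
Sat(A[p U A[(q | p) U q]]) = {t0, t1, t2, t3, t4, t5, t7}
t6 ∉ Sat(A[p U A[(q | p) U q]]) = {t0, t1, t2, t3, t4, t5, t7}, so the formula does not hold at t6.

No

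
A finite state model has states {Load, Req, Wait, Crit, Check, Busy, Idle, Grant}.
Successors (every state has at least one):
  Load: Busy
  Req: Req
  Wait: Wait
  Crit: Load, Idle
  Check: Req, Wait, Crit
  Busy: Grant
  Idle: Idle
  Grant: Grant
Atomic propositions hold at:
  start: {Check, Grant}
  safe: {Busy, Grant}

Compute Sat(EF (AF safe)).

{Load, Crit, Check, Busy, Grant}

AF safe: least fixpoint, start Z0 = {Busy, Grant}, add states with every successor in Z. Z1 = {Load, Busy, Grant}; fixed.
Sat(AF safe) = {Load, Busy, Grant}
EF (AF safe): least fixpoint, start Z0 = {Load, Busy, Grant}, add states with some successor in Z. Z1 = {Load, Crit, Busy, Grant}; Z2 = {Load, Crit, Check, Busy, Grant}; fixed.
Sat(EF (AF safe)) = {Load, Crit, Check, Busy, Grant}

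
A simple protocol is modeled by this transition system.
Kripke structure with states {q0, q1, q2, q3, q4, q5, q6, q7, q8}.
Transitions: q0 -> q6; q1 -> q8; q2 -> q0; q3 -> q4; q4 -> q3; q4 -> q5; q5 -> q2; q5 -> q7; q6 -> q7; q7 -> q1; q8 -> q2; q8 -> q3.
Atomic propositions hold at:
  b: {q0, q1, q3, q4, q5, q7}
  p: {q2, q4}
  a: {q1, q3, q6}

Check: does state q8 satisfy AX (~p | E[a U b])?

Sat(~p) = {q0, q1, q3, q5, q6, q7, q8}
E[a U b]: least fixpoint, start Z0 = Sat(b) = {q0, q1, q3, q4, q5, q7}, add states in Sat(a) with some successor in Z. Z1 = {q0, q1, q3, q4, q5, q6, q7}; fixed.
Sat(E[a U b]) = {q0, q1, q3, q4, q5, q6, q7}
Sat(~p | E[a U b]) = {q0, q1, q3, q4, q5, q6, q7, q8}
Sat(AX (~p | E[a U b])) = {s : every successor in {q0, q1, q3, q4, q5, q6, q7, q8}} = {q0, q1, q2, q3, q4, q6, q7}
q8 ∉ Sat(AX (~p | E[a U b])) = {q0, q1, q2, q3, q4, q6, q7}, so the formula does not hold at q8.

No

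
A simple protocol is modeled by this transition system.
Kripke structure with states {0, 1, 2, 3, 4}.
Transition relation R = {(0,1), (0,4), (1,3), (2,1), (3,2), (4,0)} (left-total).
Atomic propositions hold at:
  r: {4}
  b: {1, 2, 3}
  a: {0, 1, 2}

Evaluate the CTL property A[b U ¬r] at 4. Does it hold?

No

Sat(¬r) = {0, 1, 2, 3}
A[b U ¬r]: least fixpoint, start Z0 = Sat(¬r) = {0, 1, 2, 3}, add states in Sat(b) with every successor in Z. Already a fixed point.
Sat(A[b U ¬r]) = {0, 1, 2, 3}
4 ∉ Sat(A[b U ¬r]) = {0, 1, 2, 3}, so the formula does not hold at 4.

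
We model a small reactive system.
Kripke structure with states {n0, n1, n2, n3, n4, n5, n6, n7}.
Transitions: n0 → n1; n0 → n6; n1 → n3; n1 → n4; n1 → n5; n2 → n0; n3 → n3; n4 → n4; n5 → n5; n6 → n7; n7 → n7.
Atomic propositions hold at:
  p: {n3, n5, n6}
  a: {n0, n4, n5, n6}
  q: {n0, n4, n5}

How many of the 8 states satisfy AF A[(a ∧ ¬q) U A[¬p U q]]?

4

Sat(¬q) = {n1, n2, n3, n6, n7}
Sat(a ∧ ¬q) = {n6}
Sat(¬p) = {n0, n1, n2, n4, n7}
A[¬p U q]: least fixpoint, start Z0 = Sat(q) = {n0, n4, n5}, add states in Sat(¬p) with every successor in Z. Z1 = {n0, n2, n4, n5}; fixed.
Sat(A[¬p U q]) = {n0, n2, n4, n5}
A[(a ∧ ¬q) U A[¬p U q]]: least fixpoint, start Z0 = Sat(A[¬p U q]) = {n0, n2, n4, n5}, add states in Sat(a ∧ ¬q) with every successor in Z. Already a fixed point.
Sat(A[(a ∧ ¬q) U A[¬p U q]]) = {n0, n2, n4, n5}
AF A[(a ∧ ¬q) U A[¬p U q]]: least fixpoint, start Z0 = {n0, n2, n4, n5}, add states with every successor in Z. Already a fixed point.
Sat(AF A[(a ∧ ¬q) U A[¬p U q]]) = {n0, n2, n4, n5}
|Sat(AF A[(a ∧ ¬q) U A[¬p U q]])| = |{n0, n2, n4, n5}| = 4.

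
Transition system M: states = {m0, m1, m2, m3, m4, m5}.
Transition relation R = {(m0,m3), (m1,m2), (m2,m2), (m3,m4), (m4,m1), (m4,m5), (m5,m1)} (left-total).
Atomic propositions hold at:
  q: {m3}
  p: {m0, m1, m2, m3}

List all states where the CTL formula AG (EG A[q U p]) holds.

A[q U p]: least fixpoint, start Z0 = Sat(p) = {m0, m1, m2, m3}, add states in Sat(q) with every successor in Z. Already a fixed point.
Sat(A[q U p]) = {m0, m1, m2, m3}
EG A[q U p]: greatest fixpoint, start Z0 = {m0, m1, m2, m3}, keep only states in Sat with some successor in Z. Z1 = {m0, m1, m2}; Z2 = {m1, m2}; fixed.
Sat(EG A[q U p]) = {m1, m2}
AG (EG A[q U p]): greatest fixpoint, start Z0 = {m1, m2}, keep only states in Sat with every successor in Z. Already a fixed point.
Sat(AG (EG A[q U p])) = {m1, m2}

{m1, m2}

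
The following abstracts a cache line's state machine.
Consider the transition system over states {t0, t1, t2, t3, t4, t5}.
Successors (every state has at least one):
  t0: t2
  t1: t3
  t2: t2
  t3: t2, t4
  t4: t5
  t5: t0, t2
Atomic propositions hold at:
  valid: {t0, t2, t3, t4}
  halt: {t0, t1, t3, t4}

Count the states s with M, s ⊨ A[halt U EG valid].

4

EG valid: greatest fixpoint, start Z0 = {t0, t2, t3, t4}, keep only states in Sat with some successor in Z. Z1 = {t0, t2, t3}; fixed.
Sat(EG valid) = {t0, t2, t3}
A[halt U EG valid]: least fixpoint, start Z0 = Sat(EG valid) = {t0, t2, t3}, add states in Sat(halt) with every successor in Z. Z1 = {t0, t1, t2, t3}; fixed.
Sat(A[halt U EG valid]) = {t0, t1, t2, t3}
|Sat(A[halt U EG valid])| = |{t0, t1, t2, t3}| = 4.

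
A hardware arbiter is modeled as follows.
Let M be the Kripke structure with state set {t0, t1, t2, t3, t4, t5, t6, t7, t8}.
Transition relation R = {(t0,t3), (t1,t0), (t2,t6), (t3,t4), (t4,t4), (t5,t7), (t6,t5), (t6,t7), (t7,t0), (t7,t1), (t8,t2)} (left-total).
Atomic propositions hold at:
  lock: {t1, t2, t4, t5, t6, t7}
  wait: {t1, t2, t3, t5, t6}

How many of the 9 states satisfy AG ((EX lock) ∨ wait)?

2

Sat(EX lock) = {s : some successor in {t1, t2, t4, t5, t6, t7}} = {t2, t3, t4, t5, t6, t7, t8}
Sat((EX lock) ∨ wait) = {t1, t2, t3, t4, t5, t6, t7, t8}
AG ((EX lock) ∨ wait): greatest fixpoint, start Z0 = {t1, t2, t3, t4, t5, t6, t7, t8}, keep only states in Sat with every successor in Z. Z1 = {t2, t3, t4, t5, t6, t8}; Z2 = {t2, t3, t4, t8}; Z3 = {t3, t4, t8}; Z4 = {t3, t4}; fixed.
Sat(AG ((EX lock) ∨ wait)) = {t3, t4}
|Sat(AG ((EX lock) ∨ wait))| = |{t3, t4}| = 2.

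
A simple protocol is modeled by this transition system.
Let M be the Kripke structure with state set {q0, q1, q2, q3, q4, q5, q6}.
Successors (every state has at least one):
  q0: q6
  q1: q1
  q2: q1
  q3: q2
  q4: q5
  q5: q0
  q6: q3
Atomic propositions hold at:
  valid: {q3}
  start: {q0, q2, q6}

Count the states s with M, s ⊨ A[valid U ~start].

Sat(~start) = {q1, q3, q4, q5}
A[valid U ~start]: least fixpoint, start Z0 = Sat(~start) = {q1, q3, q4, q5}, add states in Sat(valid) with every successor in Z. Already a fixed point.
Sat(A[valid U ~start]) = {q1, q3, q4, q5}
|Sat(A[valid U ~start])| = |{q1, q3, q4, q5}| = 4.

4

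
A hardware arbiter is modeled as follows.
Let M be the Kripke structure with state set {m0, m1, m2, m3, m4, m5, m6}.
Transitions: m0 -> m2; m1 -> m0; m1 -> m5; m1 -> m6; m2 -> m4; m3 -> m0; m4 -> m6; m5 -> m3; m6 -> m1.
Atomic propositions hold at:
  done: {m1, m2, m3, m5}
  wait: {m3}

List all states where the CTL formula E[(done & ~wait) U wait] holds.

{m1, m3, m5}

Sat(~wait) = {m0, m1, m2, m4, m5, m6}
Sat(done & ~wait) = {m1, m2, m5}
E[(done & ~wait) U wait]: least fixpoint, start Z0 = Sat(wait) = {m3}, add states in Sat(done & ~wait) with some successor in Z. Z1 = {m3, m5}; Z2 = {m1, m3, m5}; fixed.
Sat(E[(done & ~wait) U wait]) = {m1, m3, m5}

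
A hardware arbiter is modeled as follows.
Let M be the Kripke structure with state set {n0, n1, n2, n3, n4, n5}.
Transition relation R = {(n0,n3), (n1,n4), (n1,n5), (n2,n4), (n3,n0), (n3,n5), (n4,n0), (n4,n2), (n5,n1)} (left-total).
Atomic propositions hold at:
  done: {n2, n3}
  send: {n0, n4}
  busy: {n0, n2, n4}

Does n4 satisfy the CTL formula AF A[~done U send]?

Yes

Sat(~done) = {n0, n1, n4, n5}
A[~done U send]: least fixpoint, start Z0 = Sat(send) = {n0, n4}, add states in Sat(~done) with every successor in Z. Already a fixed point.
Sat(A[~done U send]) = {n0, n4}
AF A[~done U send]: least fixpoint, start Z0 = {n0, n4}, add states with every successor in Z. Z1 = {n0, n2, n4}; fixed.
Sat(AF A[~done U send]) = {n0, n2, n4}
n4 ∈ Sat(AF A[~done U send]) = {n0, n2, n4}, so the formula holds at n4.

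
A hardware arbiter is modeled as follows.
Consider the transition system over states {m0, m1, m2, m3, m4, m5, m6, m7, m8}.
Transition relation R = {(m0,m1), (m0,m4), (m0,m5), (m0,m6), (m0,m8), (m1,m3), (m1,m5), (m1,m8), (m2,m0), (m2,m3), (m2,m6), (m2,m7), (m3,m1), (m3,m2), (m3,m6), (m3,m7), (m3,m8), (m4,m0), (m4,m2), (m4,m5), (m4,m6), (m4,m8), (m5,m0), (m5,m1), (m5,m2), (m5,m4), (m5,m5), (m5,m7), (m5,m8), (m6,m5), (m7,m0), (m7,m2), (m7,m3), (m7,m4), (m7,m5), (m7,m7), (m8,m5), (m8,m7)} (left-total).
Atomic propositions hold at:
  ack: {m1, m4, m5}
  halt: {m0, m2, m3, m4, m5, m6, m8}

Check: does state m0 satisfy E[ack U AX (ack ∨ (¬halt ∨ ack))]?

No

Sat(¬halt) = {m1, m7}
Sat(¬halt ∨ ack) = {m1, m4, m5, m7}
Sat(ack ∨ (¬halt ∨ ack)) = {m1, m4, m5, m7}
Sat(AX (ack ∨ (¬halt ∨ ack))) = {s : every successor in {m1, m4, m5, m7}} = {m6, m8}
E[ack U AX (ack ∨ (¬halt ∨ ack))]: least fixpoint, start Z0 = Sat(AX (ack ∨ (¬halt ∨ ack))) = {m6, m8}, add states in Sat(ack) with some successor in Z. Z1 = {m1, m4, m5, m6, m8}; fixed.
Sat(E[ack U AX (ack ∨ (¬halt ∨ ack))]) = {m1, m4, m5, m6, m8}
m0 ∉ Sat(E[ack U AX (ack ∨ (¬halt ∨ ack))]) = {m1, m4, m5, m6, m8}, so the formula does not hold at m0.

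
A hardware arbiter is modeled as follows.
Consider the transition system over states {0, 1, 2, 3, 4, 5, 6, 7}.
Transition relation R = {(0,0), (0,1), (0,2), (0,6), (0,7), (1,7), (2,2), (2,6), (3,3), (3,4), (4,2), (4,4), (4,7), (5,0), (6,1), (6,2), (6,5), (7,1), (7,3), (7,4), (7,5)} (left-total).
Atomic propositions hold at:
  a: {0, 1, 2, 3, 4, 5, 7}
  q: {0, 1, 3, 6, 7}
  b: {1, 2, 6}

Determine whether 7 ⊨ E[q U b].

Yes

E[q U b]: least fixpoint, start Z0 = Sat(b) = {1, 2, 6}, add states in Sat(q) with some successor in Z. Z1 = {0, 1, 2, 6, 7}; fixed.
Sat(E[q U b]) = {0, 1, 2, 6, 7}
7 ∈ Sat(E[q U b]) = {0, 1, 2, 6, 7}, so the formula holds at 7.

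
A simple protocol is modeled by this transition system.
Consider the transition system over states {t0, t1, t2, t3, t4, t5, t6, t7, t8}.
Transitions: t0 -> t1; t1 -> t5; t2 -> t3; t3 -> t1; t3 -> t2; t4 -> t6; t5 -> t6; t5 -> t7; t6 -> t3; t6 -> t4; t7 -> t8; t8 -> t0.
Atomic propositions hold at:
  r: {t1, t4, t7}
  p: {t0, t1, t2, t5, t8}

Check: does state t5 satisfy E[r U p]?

Yes

E[r U p]: least fixpoint, start Z0 = Sat(p) = {t0, t1, t2, t5, t8}, add states in Sat(r) with some successor in Z. Z1 = {t0, t1, t2, t5, t7, t8}; fixed.
Sat(E[r U p]) = {t0, t1, t2, t5, t7, t8}
t5 ∈ Sat(E[r U p]) = {t0, t1, t2, t5, t7, t8}, so the formula holds at t5.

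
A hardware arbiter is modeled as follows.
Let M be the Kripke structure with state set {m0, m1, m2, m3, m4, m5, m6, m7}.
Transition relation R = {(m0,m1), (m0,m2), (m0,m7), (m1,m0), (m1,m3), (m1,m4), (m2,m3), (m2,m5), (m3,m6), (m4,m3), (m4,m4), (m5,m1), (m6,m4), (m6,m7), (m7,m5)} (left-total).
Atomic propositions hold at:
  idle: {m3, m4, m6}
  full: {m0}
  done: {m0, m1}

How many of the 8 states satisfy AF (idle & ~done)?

3

Sat(~done) = {m2, m3, m4, m5, m6, m7}
Sat(idle & ~done) = {m3, m4, m6}
AF (idle & ~done): least fixpoint, start Z0 = {m3, m4, m6}, add states with every successor in Z. Already a fixed point.
Sat(AF (idle & ~done)) = {m3, m4, m6}
|Sat(AF (idle & ~done))| = |{m3, m4, m6}| = 3.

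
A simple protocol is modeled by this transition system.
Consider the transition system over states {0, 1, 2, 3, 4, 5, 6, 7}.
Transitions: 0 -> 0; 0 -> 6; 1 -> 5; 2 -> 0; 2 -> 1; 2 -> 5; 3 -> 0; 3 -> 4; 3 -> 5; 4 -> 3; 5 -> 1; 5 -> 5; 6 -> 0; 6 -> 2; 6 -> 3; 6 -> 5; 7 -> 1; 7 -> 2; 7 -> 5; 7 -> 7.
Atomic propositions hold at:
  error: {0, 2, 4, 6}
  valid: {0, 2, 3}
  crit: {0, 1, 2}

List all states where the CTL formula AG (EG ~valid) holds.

{1, 5}

Sat(~valid) = {1, 4, 5, 6, 7}
EG ~valid: greatest fixpoint, start Z0 = {1, 4, 5, 6, 7}, keep only states in Sat with some successor in Z. Z1 = {1, 5, 6, 7}; fixed.
Sat(EG ~valid) = {1, 5, 6, 7}
AG (EG ~valid): greatest fixpoint, start Z0 = {1, 5, 6, 7}, keep only states in Sat with every successor in Z. Z1 = {1, 5}; fixed.
Sat(AG (EG ~valid)) = {1, 5}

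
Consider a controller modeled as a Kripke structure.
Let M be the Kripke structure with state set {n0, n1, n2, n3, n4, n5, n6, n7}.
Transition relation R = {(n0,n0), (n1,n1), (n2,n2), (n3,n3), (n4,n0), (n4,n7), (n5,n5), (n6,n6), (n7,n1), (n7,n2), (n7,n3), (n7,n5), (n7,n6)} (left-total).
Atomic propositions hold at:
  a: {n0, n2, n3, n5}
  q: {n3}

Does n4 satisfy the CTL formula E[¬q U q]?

Sat(¬q) = {n0, n1, n2, n4, n5, n6, n7}
E[¬q U q]: least fixpoint, start Z0 = Sat(q) = {n3}, add states in Sat(¬q) with some successor in Z. Z1 = {n3, n7}; Z2 = {n3, n4, n7}; fixed.
Sat(E[¬q U q]) = {n3, n4, n7}
n4 ∈ Sat(E[¬q U q]) = {n3, n4, n7}, so the formula holds at n4.

Yes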